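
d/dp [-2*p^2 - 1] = -4*p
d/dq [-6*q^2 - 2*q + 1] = -12*q - 2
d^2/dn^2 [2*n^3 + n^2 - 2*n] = 12*n + 2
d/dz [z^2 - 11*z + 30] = 2*z - 11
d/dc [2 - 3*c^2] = -6*c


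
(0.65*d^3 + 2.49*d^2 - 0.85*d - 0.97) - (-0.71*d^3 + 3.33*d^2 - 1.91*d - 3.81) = 1.36*d^3 - 0.84*d^2 + 1.06*d + 2.84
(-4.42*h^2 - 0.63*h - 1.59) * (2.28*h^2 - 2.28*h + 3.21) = -10.0776*h^4 + 8.6412*h^3 - 16.377*h^2 + 1.6029*h - 5.1039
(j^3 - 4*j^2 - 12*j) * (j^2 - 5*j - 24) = j^5 - 9*j^4 - 16*j^3 + 156*j^2 + 288*j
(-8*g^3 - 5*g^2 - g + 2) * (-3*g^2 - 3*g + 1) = 24*g^5 + 39*g^4 + 10*g^3 - 8*g^2 - 7*g + 2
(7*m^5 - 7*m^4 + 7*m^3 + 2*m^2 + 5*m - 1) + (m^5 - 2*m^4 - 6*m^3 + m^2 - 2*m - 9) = 8*m^5 - 9*m^4 + m^3 + 3*m^2 + 3*m - 10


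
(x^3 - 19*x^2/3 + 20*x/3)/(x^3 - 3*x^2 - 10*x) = (x - 4/3)/(x + 2)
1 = 1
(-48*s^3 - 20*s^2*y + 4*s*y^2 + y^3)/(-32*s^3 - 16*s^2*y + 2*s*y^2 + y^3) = (6*s + y)/(4*s + y)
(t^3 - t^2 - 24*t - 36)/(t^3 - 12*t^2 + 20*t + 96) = (t + 3)/(t - 8)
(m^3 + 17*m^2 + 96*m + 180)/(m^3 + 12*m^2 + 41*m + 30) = (m + 6)/(m + 1)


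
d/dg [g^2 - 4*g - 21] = 2*g - 4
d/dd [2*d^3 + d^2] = 2*d*(3*d + 1)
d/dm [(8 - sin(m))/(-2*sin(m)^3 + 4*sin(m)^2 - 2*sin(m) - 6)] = (-2*sin(m)^3 + 26*sin(m)^2 - 32*sin(m) + 11)*cos(m)/(2*(sin(m)^3 - 2*sin(m)^2 + sin(m) + 3)^2)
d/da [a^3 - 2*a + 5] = 3*a^2 - 2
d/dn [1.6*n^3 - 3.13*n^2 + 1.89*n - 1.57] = 4.8*n^2 - 6.26*n + 1.89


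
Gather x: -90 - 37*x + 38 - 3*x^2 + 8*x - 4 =-3*x^2 - 29*x - 56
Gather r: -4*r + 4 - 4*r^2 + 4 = -4*r^2 - 4*r + 8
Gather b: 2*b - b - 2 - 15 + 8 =b - 9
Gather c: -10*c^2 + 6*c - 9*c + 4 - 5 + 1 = -10*c^2 - 3*c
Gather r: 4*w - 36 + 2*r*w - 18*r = r*(2*w - 18) + 4*w - 36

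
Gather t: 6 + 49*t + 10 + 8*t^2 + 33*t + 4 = 8*t^2 + 82*t + 20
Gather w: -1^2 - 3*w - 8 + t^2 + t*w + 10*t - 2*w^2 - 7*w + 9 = t^2 + 10*t - 2*w^2 + w*(t - 10)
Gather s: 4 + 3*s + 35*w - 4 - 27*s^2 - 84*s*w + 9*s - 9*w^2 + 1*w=-27*s^2 + s*(12 - 84*w) - 9*w^2 + 36*w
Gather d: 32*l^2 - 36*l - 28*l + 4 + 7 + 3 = 32*l^2 - 64*l + 14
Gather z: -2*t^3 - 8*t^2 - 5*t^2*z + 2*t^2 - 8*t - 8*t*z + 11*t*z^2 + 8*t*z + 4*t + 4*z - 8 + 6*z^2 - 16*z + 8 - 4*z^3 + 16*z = -2*t^3 - 6*t^2 - 4*t - 4*z^3 + z^2*(11*t + 6) + z*(4 - 5*t^2)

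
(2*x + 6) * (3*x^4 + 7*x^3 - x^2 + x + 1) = 6*x^5 + 32*x^4 + 40*x^3 - 4*x^2 + 8*x + 6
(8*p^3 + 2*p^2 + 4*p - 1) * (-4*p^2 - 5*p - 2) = -32*p^5 - 48*p^4 - 42*p^3 - 20*p^2 - 3*p + 2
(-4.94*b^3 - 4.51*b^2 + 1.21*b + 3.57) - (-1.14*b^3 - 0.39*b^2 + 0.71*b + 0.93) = -3.8*b^3 - 4.12*b^2 + 0.5*b + 2.64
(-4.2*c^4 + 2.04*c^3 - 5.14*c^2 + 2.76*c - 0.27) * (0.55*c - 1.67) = -2.31*c^5 + 8.136*c^4 - 6.2338*c^3 + 10.1018*c^2 - 4.7577*c + 0.4509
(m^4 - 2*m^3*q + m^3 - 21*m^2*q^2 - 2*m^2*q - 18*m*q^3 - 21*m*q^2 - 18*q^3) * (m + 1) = m^5 - 2*m^4*q + 2*m^4 - 21*m^3*q^2 - 4*m^3*q + m^3 - 18*m^2*q^3 - 42*m^2*q^2 - 2*m^2*q - 36*m*q^3 - 21*m*q^2 - 18*q^3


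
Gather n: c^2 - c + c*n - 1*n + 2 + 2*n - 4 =c^2 - c + n*(c + 1) - 2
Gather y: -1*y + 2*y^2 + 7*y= 2*y^2 + 6*y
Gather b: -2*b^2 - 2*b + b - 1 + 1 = -2*b^2 - b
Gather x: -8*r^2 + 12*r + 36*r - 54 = -8*r^2 + 48*r - 54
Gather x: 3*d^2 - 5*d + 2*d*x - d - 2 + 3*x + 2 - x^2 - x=3*d^2 - 6*d - x^2 + x*(2*d + 2)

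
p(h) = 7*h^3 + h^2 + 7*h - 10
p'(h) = 21*h^2 + 2*h + 7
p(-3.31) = -276.07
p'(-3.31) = 230.46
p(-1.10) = -25.81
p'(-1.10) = 30.21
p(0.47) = -5.76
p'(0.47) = 12.58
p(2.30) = 96.56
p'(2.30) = 122.69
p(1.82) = 48.25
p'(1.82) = 80.20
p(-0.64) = -15.91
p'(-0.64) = 14.32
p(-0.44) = -13.48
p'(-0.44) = 10.19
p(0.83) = 0.50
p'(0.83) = 23.13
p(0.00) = -10.00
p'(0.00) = 7.00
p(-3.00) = -211.00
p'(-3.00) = 190.00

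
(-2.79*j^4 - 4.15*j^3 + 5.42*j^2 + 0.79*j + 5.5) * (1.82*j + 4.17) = -5.0778*j^5 - 19.1873*j^4 - 7.4411*j^3 + 24.0392*j^2 + 13.3043*j + 22.935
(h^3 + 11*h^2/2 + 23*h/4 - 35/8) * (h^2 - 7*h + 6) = h^5 - 3*h^4/2 - 107*h^3/4 - 93*h^2/8 + 521*h/8 - 105/4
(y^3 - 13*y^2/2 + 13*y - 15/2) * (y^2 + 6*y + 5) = y^5 - y^4/2 - 21*y^3 + 38*y^2 + 20*y - 75/2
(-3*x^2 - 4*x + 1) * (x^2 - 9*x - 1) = -3*x^4 + 23*x^3 + 40*x^2 - 5*x - 1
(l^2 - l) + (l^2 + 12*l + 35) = 2*l^2 + 11*l + 35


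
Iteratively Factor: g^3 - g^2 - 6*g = (g)*(g^2 - g - 6) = g*(g - 3)*(g + 2)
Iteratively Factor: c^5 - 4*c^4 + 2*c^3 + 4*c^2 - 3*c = (c - 3)*(c^4 - c^3 - c^2 + c) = (c - 3)*(c - 1)*(c^3 - c) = (c - 3)*(c - 1)*(c + 1)*(c^2 - c) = (c - 3)*(c - 1)^2*(c + 1)*(c)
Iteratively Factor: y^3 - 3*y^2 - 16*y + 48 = (y - 3)*(y^2 - 16) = (y - 4)*(y - 3)*(y + 4)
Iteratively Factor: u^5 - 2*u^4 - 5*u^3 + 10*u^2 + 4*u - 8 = (u - 2)*(u^4 - 5*u^2 + 4) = (u - 2)^2*(u^3 + 2*u^2 - u - 2) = (u - 2)^2*(u + 1)*(u^2 + u - 2) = (u - 2)^2*(u + 1)*(u + 2)*(u - 1)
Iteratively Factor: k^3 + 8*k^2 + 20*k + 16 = (k + 2)*(k^2 + 6*k + 8) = (k + 2)*(k + 4)*(k + 2)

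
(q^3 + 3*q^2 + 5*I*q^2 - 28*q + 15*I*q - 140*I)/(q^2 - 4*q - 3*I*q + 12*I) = (q^2 + q*(7 + 5*I) + 35*I)/(q - 3*I)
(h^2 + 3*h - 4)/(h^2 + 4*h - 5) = (h + 4)/(h + 5)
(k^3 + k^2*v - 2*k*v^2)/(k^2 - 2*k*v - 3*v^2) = k*(-k^2 - k*v + 2*v^2)/(-k^2 + 2*k*v + 3*v^2)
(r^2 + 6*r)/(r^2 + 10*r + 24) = r/(r + 4)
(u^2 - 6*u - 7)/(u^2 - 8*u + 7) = (u + 1)/(u - 1)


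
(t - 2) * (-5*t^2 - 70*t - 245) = -5*t^3 - 60*t^2 - 105*t + 490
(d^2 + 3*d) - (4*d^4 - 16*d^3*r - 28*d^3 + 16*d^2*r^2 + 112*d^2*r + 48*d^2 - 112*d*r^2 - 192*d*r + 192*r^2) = -4*d^4 + 16*d^3*r + 28*d^3 - 16*d^2*r^2 - 112*d^2*r - 47*d^2 + 112*d*r^2 + 192*d*r + 3*d - 192*r^2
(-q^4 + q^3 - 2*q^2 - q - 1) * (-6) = 6*q^4 - 6*q^3 + 12*q^2 + 6*q + 6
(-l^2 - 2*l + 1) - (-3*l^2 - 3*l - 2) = 2*l^2 + l + 3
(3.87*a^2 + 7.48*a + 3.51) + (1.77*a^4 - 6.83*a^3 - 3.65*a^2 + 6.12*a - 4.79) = 1.77*a^4 - 6.83*a^3 + 0.22*a^2 + 13.6*a - 1.28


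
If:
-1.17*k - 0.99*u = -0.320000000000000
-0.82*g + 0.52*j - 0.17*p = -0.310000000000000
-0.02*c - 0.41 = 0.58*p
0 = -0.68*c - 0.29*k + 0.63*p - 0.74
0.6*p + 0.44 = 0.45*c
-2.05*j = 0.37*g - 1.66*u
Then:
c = 0.03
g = 2.89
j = 3.73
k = -4.17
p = -0.71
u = 5.25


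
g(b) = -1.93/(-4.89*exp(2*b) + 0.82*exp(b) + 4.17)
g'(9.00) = 0.00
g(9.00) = 0.00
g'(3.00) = 0.00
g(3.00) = 0.00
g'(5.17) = -0.00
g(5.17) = 0.00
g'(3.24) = -0.00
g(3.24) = 0.00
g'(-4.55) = 0.00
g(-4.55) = -0.46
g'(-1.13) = -0.09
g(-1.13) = -0.49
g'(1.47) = -0.05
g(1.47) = 0.02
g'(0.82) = -0.25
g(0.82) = 0.10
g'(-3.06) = 0.00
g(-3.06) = -0.46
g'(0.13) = -14.79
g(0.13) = 1.56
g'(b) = -1.93*(9.78*exp(2*b) - 0.82*exp(b))/(-4.89*exp(2*b) + 0.82*exp(b) + 4.17)^2 = (1.5826 - 18.8754*exp(b))*exp(b)/(-4.89*exp(2*b) + 0.82*exp(b) + 4.17)^2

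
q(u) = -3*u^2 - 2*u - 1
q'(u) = -6*u - 2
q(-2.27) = -11.92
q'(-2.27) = 11.62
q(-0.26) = -0.68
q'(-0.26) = -0.44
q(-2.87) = -19.97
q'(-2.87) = 15.22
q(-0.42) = -0.69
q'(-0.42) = 0.52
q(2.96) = -33.20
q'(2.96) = -19.76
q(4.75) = -78.19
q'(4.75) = -30.50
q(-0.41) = -0.68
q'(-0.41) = 0.46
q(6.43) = -137.89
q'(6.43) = -40.58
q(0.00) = -1.00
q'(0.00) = -2.00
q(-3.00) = -22.00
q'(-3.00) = 16.00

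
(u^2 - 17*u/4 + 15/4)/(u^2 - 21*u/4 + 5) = (u - 3)/(u - 4)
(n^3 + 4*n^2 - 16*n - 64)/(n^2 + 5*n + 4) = (n^2 - 16)/(n + 1)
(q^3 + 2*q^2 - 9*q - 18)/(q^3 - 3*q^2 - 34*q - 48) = (q - 3)/(q - 8)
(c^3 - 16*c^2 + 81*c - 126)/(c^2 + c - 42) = (c^2 - 10*c + 21)/(c + 7)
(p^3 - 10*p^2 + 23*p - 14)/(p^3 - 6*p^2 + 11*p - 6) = (p - 7)/(p - 3)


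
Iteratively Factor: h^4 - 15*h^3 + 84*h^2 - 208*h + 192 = (h - 4)*(h^3 - 11*h^2 + 40*h - 48) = (h - 4)^2*(h^2 - 7*h + 12) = (h - 4)^3*(h - 3)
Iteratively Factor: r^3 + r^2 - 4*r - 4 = (r + 2)*(r^2 - r - 2) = (r - 2)*(r + 2)*(r + 1)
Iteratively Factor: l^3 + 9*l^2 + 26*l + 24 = (l + 3)*(l^2 + 6*l + 8) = (l + 2)*(l + 3)*(l + 4)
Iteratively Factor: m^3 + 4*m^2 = (m + 4)*(m^2) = m*(m + 4)*(m)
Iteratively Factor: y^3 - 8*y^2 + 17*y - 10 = (y - 5)*(y^2 - 3*y + 2) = (y - 5)*(y - 2)*(y - 1)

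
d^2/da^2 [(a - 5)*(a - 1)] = 2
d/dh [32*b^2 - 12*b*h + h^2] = -12*b + 2*h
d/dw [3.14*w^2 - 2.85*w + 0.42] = 6.28*w - 2.85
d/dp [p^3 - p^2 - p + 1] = 3*p^2 - 2*p - 1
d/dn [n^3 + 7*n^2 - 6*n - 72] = 3*n^2 + 14*n - 6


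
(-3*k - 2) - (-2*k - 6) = 4 - k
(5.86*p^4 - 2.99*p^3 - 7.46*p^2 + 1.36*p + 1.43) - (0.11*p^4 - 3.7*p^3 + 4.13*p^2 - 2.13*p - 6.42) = 5.75*p^4 + 0.71*p^3 - 11.59*p^2 + 3.49*p + 7.85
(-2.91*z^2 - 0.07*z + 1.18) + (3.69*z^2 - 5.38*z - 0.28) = 0.78*z^2 - 5.45*z + 0.9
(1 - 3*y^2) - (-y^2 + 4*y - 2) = -2*y^2 - 4*y + 3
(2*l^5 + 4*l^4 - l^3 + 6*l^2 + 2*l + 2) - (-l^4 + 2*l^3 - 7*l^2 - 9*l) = 2*l^5 + 5*l^4 - 3*l^3 + 13*l^2 + 11*l + 2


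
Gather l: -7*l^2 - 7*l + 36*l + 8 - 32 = -7*l^2 + 29*l - 24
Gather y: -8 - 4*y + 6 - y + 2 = -5*y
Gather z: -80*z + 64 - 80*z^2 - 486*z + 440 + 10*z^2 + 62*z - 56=-70*z^2 - 504*z + 448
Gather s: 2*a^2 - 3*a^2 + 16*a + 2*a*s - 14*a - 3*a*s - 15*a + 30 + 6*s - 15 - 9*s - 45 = -a^2 - 13*a + s*(-a - 3) - 30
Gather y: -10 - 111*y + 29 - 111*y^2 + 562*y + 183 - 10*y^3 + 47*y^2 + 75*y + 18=-10*y^3 - 64*y^2 + 526*y + 220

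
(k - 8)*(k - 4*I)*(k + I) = k^3 - 8*k^2 - 3*I*k^2 + 4*k + 24*I*k - 32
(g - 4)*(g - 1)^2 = g^3 - 6*g^2 + 9*g - 4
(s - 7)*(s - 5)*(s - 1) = s^3 - 13*s^2 + 47*s - 35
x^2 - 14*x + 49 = (x - 7)^2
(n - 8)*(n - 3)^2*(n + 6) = n^4 - 8*n^3 - 27*n^2 + 270*n - 432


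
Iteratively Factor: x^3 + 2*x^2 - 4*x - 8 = (x + 2)*(x^2 - 4) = (x + 2)^2*(x - 2)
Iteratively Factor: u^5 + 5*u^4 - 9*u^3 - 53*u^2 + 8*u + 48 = (u - 3)*(u^4 + 8*u^3 + 15*u^2 - 8*u - 16) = (u - 3)*(u - 1)*(u^3 + 9*u^2 + 24*u + 16) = (u - 3)*(u - 1)*(u + 4)*(u^2 + 5*u + 4) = (u - 3)*(u - 1)*(u + 1)*(u + 4)*(u + 4)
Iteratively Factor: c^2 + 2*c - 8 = (c - 2)*(c + 4)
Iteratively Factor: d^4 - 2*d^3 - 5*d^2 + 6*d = (d - 1)*(d^3 - d^2 - 6*d) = (d - 3)*(d - 1)*(d^2 + 2*d) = d*(d - 3)*(d - 1)*(d + 2)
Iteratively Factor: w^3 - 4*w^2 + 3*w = (w - 3)*(w^2 - w) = (w - 3)*(w - 1)*(w)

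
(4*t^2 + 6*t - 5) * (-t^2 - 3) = -4*t^4 - 6*t^3 - 7*t^2 - 18*t + 15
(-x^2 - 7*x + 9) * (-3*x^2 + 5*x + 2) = 3*x^4 + 16*x^3 - 64*x^2 + 31*x + 18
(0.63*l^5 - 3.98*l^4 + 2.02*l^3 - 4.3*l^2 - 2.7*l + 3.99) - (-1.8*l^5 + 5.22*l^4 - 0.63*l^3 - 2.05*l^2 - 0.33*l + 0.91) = 2.43*l^5 - 9.2*l^4 + 2.65*l^3 - 2.25*l^2 - 2.37*l + 3.08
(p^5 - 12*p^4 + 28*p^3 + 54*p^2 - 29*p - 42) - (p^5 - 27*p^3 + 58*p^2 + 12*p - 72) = -12*p^4 + 55*p^3 - 4*p^2 - 41*p + 30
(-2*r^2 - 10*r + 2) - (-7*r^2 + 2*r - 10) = 5*r^2 - 12*r + 12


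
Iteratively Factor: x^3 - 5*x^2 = (x - 5)*(x^2) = x*(x - 5)*(x)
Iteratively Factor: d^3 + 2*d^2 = (d + 2)*(d^2) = d*(d + 2)*(d)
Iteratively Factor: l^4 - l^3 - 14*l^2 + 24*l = (l - 3)*(l^3 + 2*l^2 - 8*l) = l*(l - 3)*(l^2 + 2*l - 8) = l*(l - 3)*(l - 2)*(l + 4)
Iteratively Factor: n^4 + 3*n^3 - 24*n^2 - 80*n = (n - 5)*(n^3 + 8*n^2 + 16*n) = (n - 5)*(n + 4)*(n^2 + 4*n) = n*(n - 5)*(n + 4)*(n + 4)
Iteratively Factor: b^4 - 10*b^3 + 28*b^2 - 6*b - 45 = (b + 1)*(b^3 - 11*b^2 + 39*b - 45) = (b - 3)*(b + 1)*(b^2 - 8*b + 15) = (b - 3)^2*(b + 1)*(b - 5)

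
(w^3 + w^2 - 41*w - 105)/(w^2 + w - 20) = (w^2 - 4*w - 21)/(w - 4)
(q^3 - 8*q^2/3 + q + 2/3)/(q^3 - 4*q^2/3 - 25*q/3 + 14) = (3*q^2 - 2*q - 1)/(3*q^2 + 2*q - 21)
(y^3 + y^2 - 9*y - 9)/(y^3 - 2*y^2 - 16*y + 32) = (y^3 + y^2 - 9*y - 9)/(y^3 - 2*y^2 - 16*y + 32)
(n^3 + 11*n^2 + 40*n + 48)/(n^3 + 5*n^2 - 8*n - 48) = (n + 3)/(n - 3)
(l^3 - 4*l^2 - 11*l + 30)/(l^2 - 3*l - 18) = (l^2 - 7*l + 10)/(l - 6)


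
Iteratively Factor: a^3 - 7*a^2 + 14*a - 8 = (a - 2)*(a^2 - 5*a + 4) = (a - 2)*(a - 1)*(a - 4)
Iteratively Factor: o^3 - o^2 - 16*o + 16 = (o + 4)*(o^2 - 5*o + 4) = (o - 1)*(o + 4)*(o - 4)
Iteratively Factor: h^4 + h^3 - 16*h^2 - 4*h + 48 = (h + 4)*(h^3 - 3*h^2 - 4*h + 12) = (h - 3)*(h + 4)*(h^2 - 4) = (h - 3)*(h - 2)*(h + 4)*(h + 2)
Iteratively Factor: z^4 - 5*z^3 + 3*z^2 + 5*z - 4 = (z + 1)*(z^3 - 6*z^2 + 9*z - 4) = (z - 4)*(z + 1)*(z^2 - 2*z + 1) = (z - 4)*(z - 1)*(z + 1)*(z - 1)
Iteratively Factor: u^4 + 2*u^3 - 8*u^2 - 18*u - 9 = (u + 3)*(u^3 - u^2 - 5*u - 3) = (u - 3)*(u + 3)*(u^2 + 2*u + 1) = (u - 3)*(u + 1)*(u + 3)*(u + 1)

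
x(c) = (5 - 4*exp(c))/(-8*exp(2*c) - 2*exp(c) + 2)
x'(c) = (5 - 4*exp(c))*(16*exp(2*c) + 2*exp(c))/(-8*exp(2*c) - 2*exp(c) + 2)^2 - 4*exp(c)/(-8*exp(2*c) - 2*exp(c) + 2) = (-16*exp(2*c) + 40*exp(c) + 1)*exp(c)/(2*(16*exp(4*c) + 8*exp(3*c) - 7*exp(2*c) - 2*exp(c) + 1))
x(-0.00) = -0.12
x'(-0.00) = 0.78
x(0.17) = -0.02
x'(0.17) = 0.46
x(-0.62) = -2.05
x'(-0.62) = 9.95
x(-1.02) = 14.91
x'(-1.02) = 169.06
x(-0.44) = -0.93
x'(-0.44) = 3.82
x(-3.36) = 2.53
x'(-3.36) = 0.04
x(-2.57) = 2.61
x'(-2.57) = 0.19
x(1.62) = 0.07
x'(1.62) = -0.05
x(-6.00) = 2.50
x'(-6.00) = 0.00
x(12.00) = 0.00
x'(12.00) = 0.00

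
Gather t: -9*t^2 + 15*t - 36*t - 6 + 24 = -9*t^2 - 21*t + 18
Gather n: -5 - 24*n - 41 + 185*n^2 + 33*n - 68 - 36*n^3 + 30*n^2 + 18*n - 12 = -36*n^3 + 215*n^2 + 27*n - 126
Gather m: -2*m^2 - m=-2*m^2 - m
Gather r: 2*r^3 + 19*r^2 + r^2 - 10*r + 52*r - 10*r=2*r^3 + 20*r^2 + 32*r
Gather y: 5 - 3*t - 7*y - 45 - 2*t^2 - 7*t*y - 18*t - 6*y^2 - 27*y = -2*t^2 - 21*t - 6*y^2 + y*(-7*t - 34) - 40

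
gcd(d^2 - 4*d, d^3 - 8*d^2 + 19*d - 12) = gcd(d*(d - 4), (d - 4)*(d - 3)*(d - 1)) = d - 4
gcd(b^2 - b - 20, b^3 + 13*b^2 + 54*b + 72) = b + 4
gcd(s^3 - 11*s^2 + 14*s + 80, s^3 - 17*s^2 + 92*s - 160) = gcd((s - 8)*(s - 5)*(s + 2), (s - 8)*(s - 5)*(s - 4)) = s^2 - 13*s + 40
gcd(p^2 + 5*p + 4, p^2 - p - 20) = p + 4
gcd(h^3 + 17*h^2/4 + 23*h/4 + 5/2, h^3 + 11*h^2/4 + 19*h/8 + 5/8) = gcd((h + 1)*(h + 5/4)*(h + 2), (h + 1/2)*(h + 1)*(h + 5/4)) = h^2 + 9*h/4 + 5/4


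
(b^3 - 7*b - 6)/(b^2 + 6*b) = (b^3 - 7*b - 6)/(b*(b + 6))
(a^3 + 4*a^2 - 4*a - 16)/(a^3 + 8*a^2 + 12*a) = (a^2 + 2*a - 8)/(a*(a + 6))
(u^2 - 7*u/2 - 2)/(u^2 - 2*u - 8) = (u + 1/2)/(u + 2)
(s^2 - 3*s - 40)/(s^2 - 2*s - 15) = (-s^2 + 3*s + 40)/(-s^2 + 2*s + 15)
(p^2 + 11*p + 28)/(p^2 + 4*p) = (p + 7)/p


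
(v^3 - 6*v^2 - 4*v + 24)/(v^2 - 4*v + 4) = (v^2 - 4*v - 12)/(v - 2)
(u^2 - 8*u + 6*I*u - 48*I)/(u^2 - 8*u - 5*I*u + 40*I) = (u + 6*I)/(u - 5*I)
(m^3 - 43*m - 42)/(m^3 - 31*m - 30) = (m^2 - m - 42)/(m^2 - m - 30)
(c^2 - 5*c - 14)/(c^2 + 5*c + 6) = (c - 7)/(c + 3)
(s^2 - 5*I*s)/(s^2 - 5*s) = (s - 5*I)/(s - 5)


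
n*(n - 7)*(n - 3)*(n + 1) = n^4 - 9*n^3 + 11*n^2 + 21*n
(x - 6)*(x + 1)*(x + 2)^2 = x^4 - x^3 - 22*x^2 - 44*x - 24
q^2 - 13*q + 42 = (q - 7)*(q - 6)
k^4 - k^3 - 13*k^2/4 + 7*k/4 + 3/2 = (k - 2)*(k - 1)*(k + 1/2)*(k + 3/2)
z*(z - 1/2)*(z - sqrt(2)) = z^3 - sqrt(2)*z^2 - z^2/2 + sqrt(2)*z/2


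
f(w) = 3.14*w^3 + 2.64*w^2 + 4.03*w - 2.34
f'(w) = 9.42*w^2 + 5.28*w + 4.03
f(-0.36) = -3.60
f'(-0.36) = 3.35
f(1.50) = 20.24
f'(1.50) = 33.14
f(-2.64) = -52.35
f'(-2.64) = 55.74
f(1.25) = 12.96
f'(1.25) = 25.35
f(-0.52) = -4.16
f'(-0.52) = 3.83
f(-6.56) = -801.59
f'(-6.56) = 374.77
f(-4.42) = -239.72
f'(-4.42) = 164.73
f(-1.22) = -9.03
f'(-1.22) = 11.61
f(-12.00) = -5096.46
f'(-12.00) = 1297.15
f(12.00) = 5852.10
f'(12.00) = 1423.87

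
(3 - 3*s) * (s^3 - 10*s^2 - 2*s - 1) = -3*s^4 + 33*s^3 - 24*s^2 - 3*s - 3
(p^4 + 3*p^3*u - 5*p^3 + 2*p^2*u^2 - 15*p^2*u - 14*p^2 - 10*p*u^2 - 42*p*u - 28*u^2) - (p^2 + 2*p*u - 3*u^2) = p^4 + 3*p^3*u - 5*p^3 + 2*p^2*u^2 - 15*p^2*u - 15*p^2 - 10*p*u^2 - 44*p*u - 25*u^2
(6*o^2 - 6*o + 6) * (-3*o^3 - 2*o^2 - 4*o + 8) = -18*o^5 + 6*o^4 - 30*o^3 + 60*o^2 - 72*o + 48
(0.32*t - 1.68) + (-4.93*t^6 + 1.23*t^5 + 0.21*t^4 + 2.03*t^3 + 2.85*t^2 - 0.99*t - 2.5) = -4.93*t^6 + 1.23*t^5 + 0.21*t^4 + 2.03*t^3 + 2.85*t^2 - 0.67*t - 4.18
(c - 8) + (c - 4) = 2*c - 12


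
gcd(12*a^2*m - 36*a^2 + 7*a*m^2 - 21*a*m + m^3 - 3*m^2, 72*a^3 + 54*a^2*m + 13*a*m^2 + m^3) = 12*a^2 + 7*a*m + m^2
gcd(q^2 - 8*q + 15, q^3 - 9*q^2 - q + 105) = q - 5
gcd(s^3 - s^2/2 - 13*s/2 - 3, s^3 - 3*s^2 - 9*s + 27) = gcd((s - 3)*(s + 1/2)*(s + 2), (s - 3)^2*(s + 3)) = s - 3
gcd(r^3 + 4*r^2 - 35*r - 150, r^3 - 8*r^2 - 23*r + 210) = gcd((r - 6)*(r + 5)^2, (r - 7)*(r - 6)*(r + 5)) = r^2 - r - 30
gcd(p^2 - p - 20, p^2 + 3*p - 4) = p + 4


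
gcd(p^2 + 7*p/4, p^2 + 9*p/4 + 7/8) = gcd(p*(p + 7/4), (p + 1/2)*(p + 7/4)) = p + 7/4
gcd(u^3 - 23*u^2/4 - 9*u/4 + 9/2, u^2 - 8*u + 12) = u - 6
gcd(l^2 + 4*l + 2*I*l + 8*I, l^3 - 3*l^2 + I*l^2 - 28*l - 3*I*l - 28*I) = l + 4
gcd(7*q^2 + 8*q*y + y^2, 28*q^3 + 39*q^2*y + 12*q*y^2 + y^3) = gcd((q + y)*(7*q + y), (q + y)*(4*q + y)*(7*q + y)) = 7*q^2 + 8*q*y + y^2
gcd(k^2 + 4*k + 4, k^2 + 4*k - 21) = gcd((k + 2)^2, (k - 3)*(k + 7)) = 1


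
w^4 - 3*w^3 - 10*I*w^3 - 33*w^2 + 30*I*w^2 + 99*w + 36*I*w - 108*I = (w - 3)*(w - 4*I)*(w - 3*I)^2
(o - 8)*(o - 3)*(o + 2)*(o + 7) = o^4 - 2*o^3 - 61*o^2 + 62*o + 336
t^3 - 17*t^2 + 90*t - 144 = (t - 8)*(t - 6)*(t - 3)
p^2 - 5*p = p*(p - 5)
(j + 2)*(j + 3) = j^2 + 5*j + 6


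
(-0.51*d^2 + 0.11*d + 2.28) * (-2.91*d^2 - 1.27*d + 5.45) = 1.4841*d^4 + 0.3276*d^3 - 9.554*d^2 - 2.2961*d + 12.426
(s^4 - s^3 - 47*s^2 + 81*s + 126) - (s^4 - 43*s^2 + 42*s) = -s^3 - 4*s^2 + 39*s + 126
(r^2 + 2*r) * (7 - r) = -r^3 + 5*r^2 + 14*r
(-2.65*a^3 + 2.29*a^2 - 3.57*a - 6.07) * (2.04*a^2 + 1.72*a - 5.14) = -5.406*a^5 + 0.1136*a^4 + 10.277*a^3 - 30.2938*a^2 + 7.9094*a + 31.1998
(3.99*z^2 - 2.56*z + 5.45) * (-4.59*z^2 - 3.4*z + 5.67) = -18.3141*z^4 - 1.8156*z^3 + 6.3118*z^2 - 33.0452*z + 30.9015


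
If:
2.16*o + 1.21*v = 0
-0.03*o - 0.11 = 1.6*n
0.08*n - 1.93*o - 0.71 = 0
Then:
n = -0.06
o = -0.37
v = 0.66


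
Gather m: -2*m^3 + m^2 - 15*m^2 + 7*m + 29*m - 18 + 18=-2*m^3 - 14*m^2 + 36*m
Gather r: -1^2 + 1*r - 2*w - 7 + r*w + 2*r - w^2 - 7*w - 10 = r*(w + 3) - w^2 - 9*w - 18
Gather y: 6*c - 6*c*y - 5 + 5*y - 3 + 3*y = 6*c + y*(8 - 6*c) - 8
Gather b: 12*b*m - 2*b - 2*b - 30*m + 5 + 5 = b*(12*m - 4) - 30*m + 10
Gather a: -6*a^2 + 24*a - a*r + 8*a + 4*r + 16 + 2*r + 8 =-6*a^2 + a*(32 - r) + 6*r + 24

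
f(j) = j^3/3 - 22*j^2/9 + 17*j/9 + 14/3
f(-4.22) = -71.89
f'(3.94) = -1.85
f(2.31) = 0.09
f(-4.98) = -106.53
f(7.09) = 13.98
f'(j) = j^2 - 44*j/9 + 17/9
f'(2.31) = -4.07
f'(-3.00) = 25.56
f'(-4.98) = 51.04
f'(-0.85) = 6.77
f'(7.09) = 17.49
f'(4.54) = 0.30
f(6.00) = 0.00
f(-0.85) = 1.09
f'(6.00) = 8.56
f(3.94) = -5.45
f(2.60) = -1.09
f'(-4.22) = 40.33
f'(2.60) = -4.06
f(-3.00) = -32.00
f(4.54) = -5.95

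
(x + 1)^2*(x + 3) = x^3 + 5*x^2 + 7*x + 3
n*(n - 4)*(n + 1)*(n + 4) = n^4 + n^3 - 16*n^2 - 16*n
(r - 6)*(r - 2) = r^2 - 8*r + 12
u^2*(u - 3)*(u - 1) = u^4 - 4*u^3 + 3*u^2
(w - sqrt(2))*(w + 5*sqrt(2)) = w^2 + 4*sqrt(2)*w - 10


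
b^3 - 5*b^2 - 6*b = b*(b - 6)*(b + 1)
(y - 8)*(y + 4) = y^2 - 4*y - 32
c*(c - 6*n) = c^2 - 6*c*n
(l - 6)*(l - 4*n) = l^2 - 4*l*n - 6*l + 24*n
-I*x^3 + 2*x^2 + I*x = x*(x + I)*(-I*x + 1)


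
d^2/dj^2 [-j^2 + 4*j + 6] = -2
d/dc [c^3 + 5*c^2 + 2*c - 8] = 3*c^2 + 10*c + 2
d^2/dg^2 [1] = 0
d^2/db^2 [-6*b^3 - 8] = -36*b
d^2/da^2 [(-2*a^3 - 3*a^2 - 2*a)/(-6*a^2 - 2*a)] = 11/(27*a^3 + 27*a^2 + 9*a + 1)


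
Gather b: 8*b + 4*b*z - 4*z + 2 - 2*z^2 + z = b*(4*z + 8) - 2*z^2 - 3*z + 2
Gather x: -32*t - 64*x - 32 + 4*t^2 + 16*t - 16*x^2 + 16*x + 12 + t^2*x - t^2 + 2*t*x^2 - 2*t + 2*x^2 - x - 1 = 3*t^2 - 18*t + x^2*(2*t - 14) + x*(t^2 - 49) - 21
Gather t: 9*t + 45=9*t + 45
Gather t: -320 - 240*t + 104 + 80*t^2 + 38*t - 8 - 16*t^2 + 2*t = 64*t^2 - 200*t - 224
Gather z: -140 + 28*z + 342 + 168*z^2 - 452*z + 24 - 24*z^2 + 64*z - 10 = 144*z^2 - 360*z + 216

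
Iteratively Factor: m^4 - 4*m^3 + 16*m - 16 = (m - 2)*(m^3 - 2*m^2 - 4*m + 8) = (m - 2)^2*(m^2 - 4) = (m - 2)^3*(m + 2)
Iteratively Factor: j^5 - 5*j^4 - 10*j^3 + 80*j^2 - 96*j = (j - 3)*(j^4 - 2*j^3 - 16*j^2 + 32*j) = j*(j - 3)*(j^3 - 2*j^2 - 16*j + 32) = j*(j - 3)*(j + 4)*(j^2 - 6*j + 8) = j*(j - 3)*(j - 2)*(j + 4)*(j - 4)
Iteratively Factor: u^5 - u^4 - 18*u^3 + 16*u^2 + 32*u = (u + 4)*(u^4 - 5*u^3 + 2*u^2 + 8*u) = (u - 4)*(u + 4)*(u^3 - u^2 - 2*u) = (u - 4)*(u - 2)*(u + 4)*(u^2 + u) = u*(u - 4)*(u - 2)*(u + 4)*(u + 1)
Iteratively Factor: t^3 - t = (t + 1)*(t^2 - t) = (t - 1)*(t + 1)*(t)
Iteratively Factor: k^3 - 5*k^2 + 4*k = (k)*(k^2 - 5*k + 4) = k*(k - 4)*(k - 1)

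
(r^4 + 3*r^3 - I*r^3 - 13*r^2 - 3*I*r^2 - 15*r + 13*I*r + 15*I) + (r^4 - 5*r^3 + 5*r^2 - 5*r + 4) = 2*r^4 - 2*r^3 - I*r^3 - 8*r^2 - 3*I*r^2 - 20*r + 13*I*r + 4 + 15*I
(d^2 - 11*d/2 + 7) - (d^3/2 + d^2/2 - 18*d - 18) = -d^3/2 + d^2/2 + 25*d/2 + 25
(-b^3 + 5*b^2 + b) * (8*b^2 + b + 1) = -8*b^5 + 39*b^4 + 12*b^3 + 6*b^2 + b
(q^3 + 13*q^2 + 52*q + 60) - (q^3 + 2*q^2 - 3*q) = 11*q^2 + 55*q + 60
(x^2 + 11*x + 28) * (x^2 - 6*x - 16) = x^4 + 5*x^3 - 54*x^2 - 344*x - 448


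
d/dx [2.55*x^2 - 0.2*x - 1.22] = 5.1*x - 0.2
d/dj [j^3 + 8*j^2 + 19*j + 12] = 3*j^2 + 16*j + 19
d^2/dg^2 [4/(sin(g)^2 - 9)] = 8*(-2*sin(g)^4 - 15*sin(g)^2 + 9)/(sin(g)^2 - 9)^3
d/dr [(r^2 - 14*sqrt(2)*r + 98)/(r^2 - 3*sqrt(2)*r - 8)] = (11*sqrt(2)*r^2 - 212*r + 406*sqrt(2))/(r^4 - 6*sqrt(2)*r^3 + 2*r^2 + 48*sqrt(2)*r + 64)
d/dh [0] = 0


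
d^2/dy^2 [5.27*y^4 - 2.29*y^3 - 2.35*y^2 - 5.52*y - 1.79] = 63.24*y^2 - 13.74*y - 4.7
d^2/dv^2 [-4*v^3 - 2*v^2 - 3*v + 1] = -24*v - 4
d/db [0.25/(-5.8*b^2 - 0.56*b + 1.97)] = (2.9*b + 0.14)/(5.8*b^2 + 0.56*b - 1.97)^2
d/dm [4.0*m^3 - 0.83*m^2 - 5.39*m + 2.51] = 12.0*m^2 - 1.66*m - 5.39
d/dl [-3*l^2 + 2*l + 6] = 2 - 6*l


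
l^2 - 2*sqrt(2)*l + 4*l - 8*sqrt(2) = (l + 4)*(l - 2*sqrt(2))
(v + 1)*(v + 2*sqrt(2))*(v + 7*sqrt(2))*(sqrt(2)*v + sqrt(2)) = sqrt(2)*v^4 + 2*sqrt(2)*v^3 + 18*v^3 + 36*v^2 + 29*sqrt(2)*v^2 + 18*v + 56*sqrt(2)*v + 28*sqrt(2)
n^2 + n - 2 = (n - 1)*(n + 2)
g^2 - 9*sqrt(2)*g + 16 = (g - 8*sqrt(2))*(g - sqrt(2))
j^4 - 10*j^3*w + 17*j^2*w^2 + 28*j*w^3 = j*(j - 7*w)*(j - 4*w)*(j + w)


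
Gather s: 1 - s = 1 - s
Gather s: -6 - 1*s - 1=-s - 7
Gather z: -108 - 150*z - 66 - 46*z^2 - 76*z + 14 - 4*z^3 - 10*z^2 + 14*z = -4*z^3 - 56*z^2 - 212*z - 160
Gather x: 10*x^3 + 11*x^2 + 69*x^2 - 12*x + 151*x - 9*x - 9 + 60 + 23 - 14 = 10*x^3 + 80*x^2 + 130*x + 60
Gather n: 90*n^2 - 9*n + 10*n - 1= 90*n^2 + n - 1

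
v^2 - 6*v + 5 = (v - 5)*(v - 1)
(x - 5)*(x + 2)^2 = x^3 - x^2 - 16*x - 20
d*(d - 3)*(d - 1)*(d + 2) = d^4 - 2*d^3 - 5*d^2 + 6*d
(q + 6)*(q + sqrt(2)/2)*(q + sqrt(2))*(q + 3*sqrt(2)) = q^4 + 6*q^3 + 9*sqrt(2)*q^3/2 + 10*q^2 + 27*sqrt(2)*q^2 + 3*sqrt(2)*q + 60*q + 18*sqrt(2)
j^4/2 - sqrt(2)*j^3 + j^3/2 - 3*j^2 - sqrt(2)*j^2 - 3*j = j*(j/2 + 1/2)*(j - 3*sqrt(2))*(j + sqrt(2))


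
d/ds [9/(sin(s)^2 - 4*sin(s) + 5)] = 18*(2 - sin(s))*cos(s)/(sin(s)^2 - 4*sin(s) + 5)^2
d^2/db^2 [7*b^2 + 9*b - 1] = 14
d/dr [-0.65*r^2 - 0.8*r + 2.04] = -1.3*r - 0.8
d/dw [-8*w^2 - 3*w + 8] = -16*w - 3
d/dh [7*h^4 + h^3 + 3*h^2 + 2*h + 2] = 28*h^3 + 3*h^2 + 6*h + 2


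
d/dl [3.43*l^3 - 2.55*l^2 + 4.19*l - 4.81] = 10.29*l^2 - 5.1*l + 4.19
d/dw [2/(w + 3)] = -2/(w + 3)^2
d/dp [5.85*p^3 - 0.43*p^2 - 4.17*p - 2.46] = 17.55*p^2 - 0.86*p - 4.17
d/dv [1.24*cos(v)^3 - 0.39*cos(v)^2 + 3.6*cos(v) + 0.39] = (-3.72*cos(v)^2 + 0.78*cos(v) - 3.6)*sin(v)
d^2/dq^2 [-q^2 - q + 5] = -2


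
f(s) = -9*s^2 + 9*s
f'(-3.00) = 63.00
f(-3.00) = -108.00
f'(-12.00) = 225.00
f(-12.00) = -1404.00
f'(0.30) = 3.60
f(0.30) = 1.89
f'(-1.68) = 39.24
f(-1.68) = -40.52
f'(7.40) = -124.20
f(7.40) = -426.24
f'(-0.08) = 10.44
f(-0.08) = -0.78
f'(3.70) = -57.60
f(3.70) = -89.91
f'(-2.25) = 49.50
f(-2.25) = -65.81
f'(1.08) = -10.44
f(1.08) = -0.78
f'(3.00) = -45.00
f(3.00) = -54.00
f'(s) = 9 - 18*s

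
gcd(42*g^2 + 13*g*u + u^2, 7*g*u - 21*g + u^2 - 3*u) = 7*g + u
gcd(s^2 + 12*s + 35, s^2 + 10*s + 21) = s + 7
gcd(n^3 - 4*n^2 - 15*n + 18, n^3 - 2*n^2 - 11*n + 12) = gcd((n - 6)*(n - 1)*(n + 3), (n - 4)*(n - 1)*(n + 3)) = n^2 + 2*n - 3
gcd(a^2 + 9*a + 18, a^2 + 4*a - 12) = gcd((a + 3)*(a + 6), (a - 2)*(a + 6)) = a + 6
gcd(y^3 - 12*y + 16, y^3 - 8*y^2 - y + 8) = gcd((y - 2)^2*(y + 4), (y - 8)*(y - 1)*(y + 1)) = 1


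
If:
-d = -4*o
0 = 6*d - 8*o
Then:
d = 0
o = 0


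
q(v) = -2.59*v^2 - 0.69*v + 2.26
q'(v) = -5.18*v - 0.69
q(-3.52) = -27.40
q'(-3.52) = 17.54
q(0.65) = 0.72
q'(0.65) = -4.06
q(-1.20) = -0.64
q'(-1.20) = 5.53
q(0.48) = 1.33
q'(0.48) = -3.18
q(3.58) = -33.40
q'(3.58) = -19.23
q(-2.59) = -13.33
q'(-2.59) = 12.73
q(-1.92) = -5.96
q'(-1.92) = 9.26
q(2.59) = -16.90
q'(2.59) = -14.11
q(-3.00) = -18.98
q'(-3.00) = 14.85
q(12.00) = -378.98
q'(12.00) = -62.85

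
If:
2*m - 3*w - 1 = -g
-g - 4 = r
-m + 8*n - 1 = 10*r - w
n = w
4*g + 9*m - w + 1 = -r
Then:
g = -188/57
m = 392/285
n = -49/95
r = -40/57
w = -49/95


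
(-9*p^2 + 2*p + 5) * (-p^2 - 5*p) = 9*p^4 + 43*p^3 - 15*p^2 - 25*p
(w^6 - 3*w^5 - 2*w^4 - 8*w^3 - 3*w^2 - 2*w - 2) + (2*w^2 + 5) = w^6 - 3*w^5 - 2*w^4 - 8*w^3 - w^2 - 2*w + 3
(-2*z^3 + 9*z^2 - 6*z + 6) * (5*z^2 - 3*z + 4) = -10*z^5 + 51*z^4 - 65*z^3 + 84*z^2 - 42*z + 24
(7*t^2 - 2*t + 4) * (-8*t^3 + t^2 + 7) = -56*t^5 + 23*t^4 - 34*t^3 + 53*t^2 - 14*t + 28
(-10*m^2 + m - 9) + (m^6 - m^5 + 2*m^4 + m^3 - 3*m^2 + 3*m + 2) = m^6 - m^5 + 2*m^4 + m^3 - 13*m^2 + 4*m - 7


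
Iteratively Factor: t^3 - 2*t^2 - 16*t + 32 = (t - 2)*(t^2 - 16) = (t - 2)*(t + 4)*(t - 4)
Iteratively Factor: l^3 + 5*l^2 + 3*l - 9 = (l + 3)*(l^2 + 2*l - 3) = (l - 1)*(l + 3)*(l + 3)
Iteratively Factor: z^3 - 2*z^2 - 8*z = (z - 4)*(z^2 + 2*z) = z*(z - 4)*(z + 2)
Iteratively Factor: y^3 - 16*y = (y)*(y^2 - 16) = y*(y + 4)*(y - 4)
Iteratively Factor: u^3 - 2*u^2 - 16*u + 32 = (u - 4)*(u^2 + 2*u - 8) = (u - 4)*(u - 2)*(u + 4)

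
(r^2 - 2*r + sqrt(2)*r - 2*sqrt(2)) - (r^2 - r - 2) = -r + sqrt(2)*r - 2*sqrt(2) + 2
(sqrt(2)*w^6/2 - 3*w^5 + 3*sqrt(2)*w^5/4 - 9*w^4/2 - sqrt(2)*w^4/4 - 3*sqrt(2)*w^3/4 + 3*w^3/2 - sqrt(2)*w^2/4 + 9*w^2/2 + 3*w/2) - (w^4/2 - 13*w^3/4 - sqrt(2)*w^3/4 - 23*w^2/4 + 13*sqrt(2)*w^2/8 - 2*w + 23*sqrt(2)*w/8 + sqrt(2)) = sqrt(2)*w^6/2 - 3*w^5 + 3*sqrt(2)*w^5/4 - 5*w^4 - sqrt(2)*w^4/4 - sqrt(2)*w^3/2 + 19*w^3/4 - 15*sqrt(2)*w^2/8 + 41*w^2/4 - 23*sqrt(2)*w/8 + 7*w/2 - sqrt(2)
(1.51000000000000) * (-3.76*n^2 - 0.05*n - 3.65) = -5.6776*n^2 - 0.0755*n - 5.5115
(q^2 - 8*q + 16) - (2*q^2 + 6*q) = -q^2 - 14*q + 16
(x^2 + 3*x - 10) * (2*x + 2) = 2*x^3 + 8*x^2 - 14*x - 20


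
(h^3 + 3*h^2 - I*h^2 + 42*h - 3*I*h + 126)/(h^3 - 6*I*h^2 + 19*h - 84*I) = (h^2 + h*(3 + 6*I) + 18*I)/(h^2 + I*h + 12)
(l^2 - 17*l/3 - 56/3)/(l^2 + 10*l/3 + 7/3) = (l - 8)/(l + 1)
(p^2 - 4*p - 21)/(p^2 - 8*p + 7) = (p + 3)/(p - 1)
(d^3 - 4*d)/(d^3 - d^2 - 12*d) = (4 - d^2)/(-d^2 + d + 12)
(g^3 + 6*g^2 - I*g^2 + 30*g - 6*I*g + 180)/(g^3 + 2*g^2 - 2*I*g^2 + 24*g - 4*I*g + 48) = (g^2 + g*(6 + 5*I) + 30*I)/(g^2 + g*(2 + 4*I) + 8*I)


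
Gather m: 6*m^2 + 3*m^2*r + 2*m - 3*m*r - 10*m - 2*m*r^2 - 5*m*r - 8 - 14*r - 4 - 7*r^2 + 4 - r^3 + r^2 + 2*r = m^2*(3*r + 6) + m*(-2*r^2 - 8*r - 8) - r^3 - 6*r^2 - 12*r - 8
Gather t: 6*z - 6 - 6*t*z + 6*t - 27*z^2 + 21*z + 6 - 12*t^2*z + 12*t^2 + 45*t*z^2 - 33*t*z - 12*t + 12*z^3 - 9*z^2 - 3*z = t^2*(12 - 12*z) + t*(45*z^2 - 39*z - 6) + 12*z^3 - 36*z^2 + 24*z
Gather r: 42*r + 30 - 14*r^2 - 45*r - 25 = -14*r^2 - 3*r + 5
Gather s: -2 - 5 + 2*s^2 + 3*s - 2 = 2*s^2 + 3*s - 9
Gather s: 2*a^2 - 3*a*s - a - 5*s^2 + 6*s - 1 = 2*a^2 - a - 5*s^2 + s*(6 - 3*a) - 1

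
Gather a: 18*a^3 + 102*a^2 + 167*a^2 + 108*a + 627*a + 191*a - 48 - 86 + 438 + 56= 18*a^3 + 269*a^2 + 926*a + 360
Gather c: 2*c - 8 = 2*c - 8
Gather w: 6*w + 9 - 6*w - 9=0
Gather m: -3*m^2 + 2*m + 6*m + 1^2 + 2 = -3*m^2 + 8*m + 3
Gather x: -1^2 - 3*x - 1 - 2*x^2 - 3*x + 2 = -2*x^2 - 6*x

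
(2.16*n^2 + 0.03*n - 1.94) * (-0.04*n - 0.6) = -0.0864*n^3 - 1.2972*n^2 + 0.0596*n + 1.164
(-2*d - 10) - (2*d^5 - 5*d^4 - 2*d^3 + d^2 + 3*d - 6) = -2*d^5 + 5*d^4 + 2*d^3 - d^2 - 5*d - 4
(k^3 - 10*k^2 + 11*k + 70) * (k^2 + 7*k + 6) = k^5 - 3*k^4 - 53*k^3 + 87*k^2 + 556*k + 420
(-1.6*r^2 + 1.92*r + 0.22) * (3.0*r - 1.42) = -4.8*r^3 + 8.032*r^2 - 2.0664*r - 0.3124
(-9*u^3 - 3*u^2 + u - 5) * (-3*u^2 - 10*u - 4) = 27*u^5 + 99*u^4 + 63*u^3 + 17*u^2 + 46*u + 20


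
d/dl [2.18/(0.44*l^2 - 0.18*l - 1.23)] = (0.3924 - 1.9184*l)/(-0.44*l^2 + 0.18*l + 1.23)^2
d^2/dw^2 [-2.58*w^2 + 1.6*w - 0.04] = -5.16000000000000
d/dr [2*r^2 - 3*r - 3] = 4*r - 3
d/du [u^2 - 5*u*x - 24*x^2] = 2*u - 5*x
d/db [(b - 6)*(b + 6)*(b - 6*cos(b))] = 6*b^2*sin(b) + 3*b^2 - 12*b*cos(b) - 216*sin(b) - 36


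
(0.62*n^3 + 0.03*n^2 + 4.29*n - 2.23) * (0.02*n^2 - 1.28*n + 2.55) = 0.0124*n^5 - 0.793*n^4 + 1.6284*n^3 - 5.4593*n^2 + 13.7939*n - 5.6865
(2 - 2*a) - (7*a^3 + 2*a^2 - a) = -7*a^3 - 2*a^2 - a + 2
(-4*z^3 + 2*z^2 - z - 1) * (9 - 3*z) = 12*z^4 - 42*z^3 + 21*z^2 - 6*z - 9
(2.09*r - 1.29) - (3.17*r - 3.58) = 2.29 - 1.08*r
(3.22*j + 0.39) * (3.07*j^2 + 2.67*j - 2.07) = 9.8854*j^3 + 9.7947*j^2 - 5.6241*j - 0.8073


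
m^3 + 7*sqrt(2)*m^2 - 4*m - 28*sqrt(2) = (m - 2)*(m + 2)*(m + 7*sqrt(2))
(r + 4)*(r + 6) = r^2 + 10*r + 24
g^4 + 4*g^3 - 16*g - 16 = (g - 2)*(g + 2)^3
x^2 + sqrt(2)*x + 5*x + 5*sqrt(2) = (x + 5)*(x + sqrt(2))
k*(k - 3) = k^2 - 3*k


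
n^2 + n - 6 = (n - 2)*(n + 3)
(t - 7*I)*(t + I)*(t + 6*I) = t^3 + 43*t + 42*I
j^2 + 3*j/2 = j*(j + 3/2)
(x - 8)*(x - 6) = x^2 - 14*x + 48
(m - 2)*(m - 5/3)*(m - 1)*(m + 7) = m^4 + 7*m^3/3 - 77*m^2/3 + 137*m/3 - 70/3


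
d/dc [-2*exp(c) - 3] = -2*exp(c)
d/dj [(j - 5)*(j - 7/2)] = 2*j - 17/2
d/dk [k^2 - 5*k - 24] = 2*k - 5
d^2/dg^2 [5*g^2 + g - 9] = 10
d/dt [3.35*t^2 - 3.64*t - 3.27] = 6.7*t - 3.64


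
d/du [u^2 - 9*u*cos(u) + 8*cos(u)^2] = 9*u*sin(u) + 2*u - 8*sin(2*u) - 9*cos(u)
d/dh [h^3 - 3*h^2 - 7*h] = 3*h^2 - 6*h - 7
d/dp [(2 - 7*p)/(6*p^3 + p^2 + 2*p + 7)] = (-42*p^3 - 7*p^2 - 14*p + 2*(7*p - 2)*(9*p^2 + p + 1) - 49)/(6*p^3 + p^2 + 2*p + 7)^2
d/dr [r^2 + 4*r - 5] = 2*r + 4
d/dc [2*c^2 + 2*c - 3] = 4*c + 2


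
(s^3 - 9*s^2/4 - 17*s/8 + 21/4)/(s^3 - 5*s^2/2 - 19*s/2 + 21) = (8*s^2 - 2*s - 21)/(4*(2*s^2 - s - 21))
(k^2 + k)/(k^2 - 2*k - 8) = k*(k + 1)/(k^2 - 2*k - 8)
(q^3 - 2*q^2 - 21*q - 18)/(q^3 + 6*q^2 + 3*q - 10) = (q^3 - 2*q^2 - 21*q - 18)/(q^3 + 6*q^2 + 3*q - 10)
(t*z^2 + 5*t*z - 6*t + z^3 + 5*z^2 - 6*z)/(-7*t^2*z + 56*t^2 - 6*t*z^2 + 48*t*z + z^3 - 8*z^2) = (z^2 + 5*z - 6)/(-7*t*z + 56*t + z^2 - 8*z)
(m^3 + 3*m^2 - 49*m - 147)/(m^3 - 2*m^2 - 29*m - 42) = (m + 7)/(m + 2)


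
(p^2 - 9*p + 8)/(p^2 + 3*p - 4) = (p - 8)/(p + 4)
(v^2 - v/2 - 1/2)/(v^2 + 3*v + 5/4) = 2*(v - 1)/(2*v + 5)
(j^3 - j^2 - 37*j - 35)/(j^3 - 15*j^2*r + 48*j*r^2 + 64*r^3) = (j^3 - j^2 - 37*j - 35)/(j^3 - 15*j^2*r + 48*j*r^2 + 64*r^3)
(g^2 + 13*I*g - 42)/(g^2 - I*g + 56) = (g + 6*I)/(g - 8*I)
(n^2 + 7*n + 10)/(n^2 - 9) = (n^2 + 7*n + 10)/(n^2 - 9)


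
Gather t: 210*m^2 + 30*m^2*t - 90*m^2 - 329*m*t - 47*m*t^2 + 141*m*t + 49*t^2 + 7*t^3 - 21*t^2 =120*m^2 + 7*t^3 + t^2*(28 - 47*m) + t*(30*m^2 - 188*m)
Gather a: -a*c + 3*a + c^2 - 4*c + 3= a*(3 - c) + c^2 - 4*c + 3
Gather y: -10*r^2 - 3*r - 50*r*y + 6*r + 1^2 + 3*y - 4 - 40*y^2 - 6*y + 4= -10*r^2 + 3*r - 40*y^2 + y*(-50*r - 3) + 1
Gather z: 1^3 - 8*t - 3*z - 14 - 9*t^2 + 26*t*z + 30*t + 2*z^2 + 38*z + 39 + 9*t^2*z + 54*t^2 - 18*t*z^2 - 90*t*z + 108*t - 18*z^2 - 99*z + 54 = 45*t^2 + 130*t + z^2*(-18*t - 16) + z*(9*t^2 - 64*t - 64) + 80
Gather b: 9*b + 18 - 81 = 9*b - 63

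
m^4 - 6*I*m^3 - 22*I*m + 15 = (m - 5*I)*(m - 3*I)*(m + I)^2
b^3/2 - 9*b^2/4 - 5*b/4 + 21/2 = (b/2 + 1)*(b - 7/2)*(b - 3)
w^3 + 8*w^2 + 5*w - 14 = (w - 1)*(w + 2)*(w + 7)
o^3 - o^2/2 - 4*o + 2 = (o - 2)*(o - 1/2)*(o + 2)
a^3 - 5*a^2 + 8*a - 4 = (a - 2)^2*(a - 1)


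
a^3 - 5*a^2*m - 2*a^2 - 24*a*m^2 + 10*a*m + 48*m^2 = (a - 2)*(a - 8*m)*(a + 3*m)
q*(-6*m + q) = -6*m*q + q^2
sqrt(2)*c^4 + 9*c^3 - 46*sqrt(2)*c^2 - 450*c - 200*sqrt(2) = (c - 5*sqrt(2))*(c + 4*sqrt(2))*(c + 5*sqrt(2))*(sqrt(2)*c + 1)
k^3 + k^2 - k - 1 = (k - 1)*(k + 1)^2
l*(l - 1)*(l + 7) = l^3 + 6*l^2 - 7*l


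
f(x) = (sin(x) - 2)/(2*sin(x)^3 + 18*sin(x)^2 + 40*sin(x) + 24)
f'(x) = (sin(x) - 2)*(-6*sin(x)^2*cos(x) - 36*sin(x)*cos(x) - 40*cos(x))/(2*sin(x)^3 + 18*sin(x)^2 + 40*sin(x) + 24)^2 + cos(x)/(2*sin(x)^3 + 18*sin(x)^2 + 40*sin(x) + 24) = (-2*sin(x)^3 - 3*sin(x)^2 + 36*sin(x) + 52)*cos(x)/(2*(sin(x)^3 + 9*sin(x)^2 + 20*sin(x) + 12)^2)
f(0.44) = -0.04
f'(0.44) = 0.06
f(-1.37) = -14.48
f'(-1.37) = 148.13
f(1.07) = -0.02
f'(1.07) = 0.01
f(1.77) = -0.01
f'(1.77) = -0.00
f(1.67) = -0.01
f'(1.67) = -0.00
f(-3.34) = -0.06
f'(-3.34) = -0.11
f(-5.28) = -0.02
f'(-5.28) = 0.02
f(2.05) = -0.01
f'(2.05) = -0.01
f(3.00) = -0.06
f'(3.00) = -0.13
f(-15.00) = -0.52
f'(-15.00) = -1.66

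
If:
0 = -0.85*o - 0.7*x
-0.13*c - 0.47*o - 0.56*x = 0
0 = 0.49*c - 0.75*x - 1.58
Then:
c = 1.50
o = 0.93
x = -1.13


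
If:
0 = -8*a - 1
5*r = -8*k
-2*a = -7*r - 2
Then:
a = -1/8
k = 45/224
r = -9/28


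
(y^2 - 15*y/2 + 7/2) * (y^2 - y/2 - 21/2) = y^4 - 8*y^3 - 13*y^2/4 + 77*y - 147/4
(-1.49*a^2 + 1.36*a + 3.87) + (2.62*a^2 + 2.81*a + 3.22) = 1.13*a^2 + 4.17*a + 7.09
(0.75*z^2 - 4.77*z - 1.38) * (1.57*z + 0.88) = 1.1775*z^3 - 6.8289*z^2 - 6.3642*z - 1.2144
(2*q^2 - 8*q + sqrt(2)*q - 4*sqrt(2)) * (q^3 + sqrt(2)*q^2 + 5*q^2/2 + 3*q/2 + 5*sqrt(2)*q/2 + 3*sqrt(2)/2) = 2*q^5 - 3*q^4 + 3*sqrt(2)*q^4 - 15*q^3 - 9*sqrt(2)*q^3/2 - 51*sqrt(2)*q^2/2 - 15*q^2 - 18*sqrt(2)*q - 17*q - 12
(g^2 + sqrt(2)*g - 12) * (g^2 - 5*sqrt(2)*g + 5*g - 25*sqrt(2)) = g^4 - 4*sqrt(2)*g^3 + 5*g^3 - 20*sqrt(2)*g^2 - 22*g^2 - 110*g + 60*sqrt(2)*g + 300*sqrt(2)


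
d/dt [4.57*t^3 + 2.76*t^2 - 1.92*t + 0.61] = 13.71*t^2 + 5.52*t - 1.92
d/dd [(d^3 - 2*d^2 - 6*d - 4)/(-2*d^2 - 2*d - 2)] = (-d^4 - 2*d^3 - 7*d^2 - 4*d + 2)/(2*(d^4 + 2*d^3 + 3*d^2 + 2*d + 1))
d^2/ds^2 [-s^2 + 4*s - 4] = -2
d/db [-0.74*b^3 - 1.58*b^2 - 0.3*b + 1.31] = -2.22*b^2 - 3.16*b - 0.3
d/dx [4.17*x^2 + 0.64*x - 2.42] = 8.34*x + 0.64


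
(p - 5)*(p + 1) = p^2 - 4*p - 5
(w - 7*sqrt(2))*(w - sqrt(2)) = w^2 - 8*sqrt(2)*w + 14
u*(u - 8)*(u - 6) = u^3 - 14*u^2 + 48*u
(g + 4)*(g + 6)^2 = g^3 + 16*g^2 + 84*g + 144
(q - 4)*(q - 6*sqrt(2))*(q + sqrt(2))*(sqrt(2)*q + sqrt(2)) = sqrt(2)*q^4 - 10*q^3 - 3*sqrt(2)*q^3 - 16*sqrt(2)*q^2 + 30*q^2 + 40*q + 36*sqrt(2)*q + 48*sqrt(2)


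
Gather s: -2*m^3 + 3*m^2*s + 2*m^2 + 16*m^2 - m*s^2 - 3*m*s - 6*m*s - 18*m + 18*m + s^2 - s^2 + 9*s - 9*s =-2*m^3 + 18*m^2 - m*s^2 + s*(3*m^2 - 9*m)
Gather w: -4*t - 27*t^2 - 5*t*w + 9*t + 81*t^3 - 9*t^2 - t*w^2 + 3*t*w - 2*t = 81*t^3 - 36*t^2 - t*w^2 - 2*t*w + 3*t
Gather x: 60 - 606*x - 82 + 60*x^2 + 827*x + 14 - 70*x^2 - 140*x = -10*x^2 + 81*x - 8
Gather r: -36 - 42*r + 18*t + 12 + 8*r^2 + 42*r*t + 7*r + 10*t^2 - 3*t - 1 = 8*r^2 + r*(42*t - 35) + 10*t^2 + 15*t - 25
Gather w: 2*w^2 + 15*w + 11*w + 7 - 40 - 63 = 2*w^2 + 26*w - 96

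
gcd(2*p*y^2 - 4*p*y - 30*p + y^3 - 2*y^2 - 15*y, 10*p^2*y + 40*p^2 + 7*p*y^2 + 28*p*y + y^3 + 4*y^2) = 2*p + y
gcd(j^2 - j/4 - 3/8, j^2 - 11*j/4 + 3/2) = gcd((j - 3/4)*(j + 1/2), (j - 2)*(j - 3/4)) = j - 3/4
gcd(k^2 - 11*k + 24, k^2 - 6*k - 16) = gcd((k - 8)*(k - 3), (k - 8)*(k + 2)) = k - 8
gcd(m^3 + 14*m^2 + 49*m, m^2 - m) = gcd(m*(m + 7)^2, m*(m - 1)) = m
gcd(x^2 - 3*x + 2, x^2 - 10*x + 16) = x - 2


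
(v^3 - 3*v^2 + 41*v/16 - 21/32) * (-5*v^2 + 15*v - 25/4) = -5*v^5 + 30*v^4 - 1025*v^3/16 + 1935*v^2/32 - 1655*v/64 + 525/128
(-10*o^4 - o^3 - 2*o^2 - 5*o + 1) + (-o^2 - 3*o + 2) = -10*o^4 - o^3 - 3*o^2 - 8*o + 3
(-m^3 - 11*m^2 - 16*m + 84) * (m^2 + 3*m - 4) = -m^5 - 14*m^4 - 45*m^3 + 80*m^2 + 316*m - 336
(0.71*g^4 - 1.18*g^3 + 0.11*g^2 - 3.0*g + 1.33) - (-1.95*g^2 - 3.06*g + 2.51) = 0.71*g^4 - 1.18*g^3 + 2.06*g^2 + 0.0600000000000001*g - 1.18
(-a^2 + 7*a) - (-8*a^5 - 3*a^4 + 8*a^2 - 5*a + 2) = 8*a^5 + 3*a^4 - 9*a^2 + 12*a - 2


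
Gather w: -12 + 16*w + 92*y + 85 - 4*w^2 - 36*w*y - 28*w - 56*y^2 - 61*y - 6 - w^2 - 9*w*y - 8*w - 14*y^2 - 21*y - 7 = -5*w^2 + w*(-45*y - 20) - 70*y^2 + 10*y + 60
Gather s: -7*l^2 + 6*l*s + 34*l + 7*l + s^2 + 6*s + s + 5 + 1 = -7*l^2 + 41*l + s^2 + s*(6*l + 7) + 6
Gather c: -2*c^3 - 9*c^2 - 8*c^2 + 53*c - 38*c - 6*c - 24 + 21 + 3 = -2*c^3 - 17*c^2 + 9*c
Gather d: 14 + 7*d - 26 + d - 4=8*d - 16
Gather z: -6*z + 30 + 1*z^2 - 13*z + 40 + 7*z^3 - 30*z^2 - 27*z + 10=7*z^3 - 29*z^2 - 46*z + 80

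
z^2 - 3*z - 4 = (z - 4)*(z + 1)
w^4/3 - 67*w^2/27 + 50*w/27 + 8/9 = (w/3 + 1)*(w - 2)*(w - 4/3)*(w + 1/3)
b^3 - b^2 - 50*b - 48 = (b - 8)*(b + 1)*(b + 6)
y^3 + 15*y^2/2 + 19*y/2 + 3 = (y + 1/2)*(y + 1)*(y + 6)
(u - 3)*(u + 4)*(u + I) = u^3 + u^2 + I*u^2 - 12*u + I*u - 12*I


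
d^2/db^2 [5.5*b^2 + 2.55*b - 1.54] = 11.0000000000000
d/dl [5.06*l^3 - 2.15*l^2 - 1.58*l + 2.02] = 15.18*l^2 - 4.3*l - 1.58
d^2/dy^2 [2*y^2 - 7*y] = 4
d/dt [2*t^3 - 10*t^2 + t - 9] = 6*t^2 - 20*t + 1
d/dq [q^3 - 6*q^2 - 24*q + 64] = 3*q^2 - 12*q - 24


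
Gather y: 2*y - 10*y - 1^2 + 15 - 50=-8*y - 36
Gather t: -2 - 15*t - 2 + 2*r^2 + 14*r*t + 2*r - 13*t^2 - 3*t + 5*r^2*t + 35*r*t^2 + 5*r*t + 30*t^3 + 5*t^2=2*r^2 + 2*r + 30*t^3 + t^2*(35*r - 8) + t*(5*r^2 + 19*r - 18) - 4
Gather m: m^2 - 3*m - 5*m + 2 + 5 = m^2 - 8*m + 7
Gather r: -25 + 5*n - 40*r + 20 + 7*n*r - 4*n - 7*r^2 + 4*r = n - 7*r^2 + r*(7*n - 36) - 5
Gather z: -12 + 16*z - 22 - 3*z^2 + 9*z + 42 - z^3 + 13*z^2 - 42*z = -z^3 + 10*z^2 - 17*z + 8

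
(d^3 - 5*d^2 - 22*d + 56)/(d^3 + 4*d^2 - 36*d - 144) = (d^2 - 9*d + 14)/(d^2 - 36)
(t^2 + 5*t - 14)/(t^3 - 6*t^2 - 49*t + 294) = (t - 2)/(t^2 - 13*t + 42)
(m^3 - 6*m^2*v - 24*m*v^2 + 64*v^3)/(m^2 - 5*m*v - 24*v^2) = (m^2 + 2*m*v - 8*v^2)/(m + 3*v)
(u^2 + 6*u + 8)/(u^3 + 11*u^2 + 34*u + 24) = (u + 2)/(u^2 + 7*u + 6)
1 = 1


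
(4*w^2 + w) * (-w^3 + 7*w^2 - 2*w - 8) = -4*w^5 + 27*w^4 - w^3 - 34*w^2 - 8*w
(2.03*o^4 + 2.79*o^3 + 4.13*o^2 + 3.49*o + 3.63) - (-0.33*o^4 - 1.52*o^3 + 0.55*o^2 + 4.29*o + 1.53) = 2.36*o^4 + 4.31*o^3 + 3.58*o^2 - 0.8*o + 2.1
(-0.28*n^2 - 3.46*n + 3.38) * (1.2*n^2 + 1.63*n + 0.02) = -0.336*n^4 - 4.6084*n^3 - 1.5894*n^2 + 5.4402*n + 0.0676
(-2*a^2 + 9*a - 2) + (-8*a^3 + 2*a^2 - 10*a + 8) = -8*a^3 - a + 6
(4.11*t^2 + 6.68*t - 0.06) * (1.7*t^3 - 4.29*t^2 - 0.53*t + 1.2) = 6.987*t^5 - 6.2759*t^4 - 30.9375*t^3 + 1.649*t^2 + 8.0478*t - 0.072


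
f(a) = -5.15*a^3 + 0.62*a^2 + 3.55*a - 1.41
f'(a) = -15.45*a^2 + 1.24*a + 3.55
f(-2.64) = 88.30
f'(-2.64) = -107.40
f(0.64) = -0.23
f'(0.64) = -1.98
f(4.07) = -323.90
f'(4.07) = -247.33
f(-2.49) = 73.10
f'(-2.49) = -95.33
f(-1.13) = 2.80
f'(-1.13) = -17.58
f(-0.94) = 0.08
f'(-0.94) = -11.27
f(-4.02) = 328.91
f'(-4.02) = -251.11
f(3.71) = -242.69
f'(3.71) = -204.50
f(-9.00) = 3771.21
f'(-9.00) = -1259.06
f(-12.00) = 8944.47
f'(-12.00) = -2236.13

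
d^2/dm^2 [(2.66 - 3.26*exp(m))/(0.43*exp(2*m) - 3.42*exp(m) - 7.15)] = (-0.602774*exp(4*m) - 2.82682*exp(3*m) - 71.872608*exp(2*m) + 143.541884*exp(m) - 231.70433)*exp(m)/(0.079507*exp(6*m) - 1.897074*exp(5*m) + 11.122251*exp(4*m) + 23.087052*exp(3*m) - 184.939755*exp(2*m) - 524.51685*exp(m) - 365.525875)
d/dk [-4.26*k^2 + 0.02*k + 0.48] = 0.02 - 8.52*k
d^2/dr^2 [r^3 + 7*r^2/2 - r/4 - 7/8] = 6*r + 7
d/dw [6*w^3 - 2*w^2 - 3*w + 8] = 18*w^2 - 4*w - 3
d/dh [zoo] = 0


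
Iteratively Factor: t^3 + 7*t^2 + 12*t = (t + 3)*(t^2 + 4*t) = t*(t + 3)*(t + 4)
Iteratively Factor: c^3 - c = (c - 1)*(c^2 + c) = (c - 1)*(c + 1)*(c)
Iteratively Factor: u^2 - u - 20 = (u + 4)*(u - 5)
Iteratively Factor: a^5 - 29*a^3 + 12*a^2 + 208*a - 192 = (a - 4)*(a^4 + 4*a^3 - 13*a^2 - 40*a + 48) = (a - 4)*(a - 3)*(a^3 + 7*a^2 + 8*a - 16) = (a - 4)*(a - 3)*(a + 4)*(a^2 + 3*a - 4) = (a - 4)*(a - 3)*(a + 4)^2*(a - 1)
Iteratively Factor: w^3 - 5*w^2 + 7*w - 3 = (w - 1)*(w^2 - 4*w + 3) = (w - 3)*(w - 1)*(w - 1)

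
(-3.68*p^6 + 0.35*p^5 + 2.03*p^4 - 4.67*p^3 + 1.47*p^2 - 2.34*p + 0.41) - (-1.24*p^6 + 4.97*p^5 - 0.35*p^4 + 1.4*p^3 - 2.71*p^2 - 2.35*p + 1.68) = -2.44*p^6 - 4.62*p^5 + 2.38*p^4 - 6.07*p^3 + 4.18*p^2 + 0.0100000000000002*p - 1.27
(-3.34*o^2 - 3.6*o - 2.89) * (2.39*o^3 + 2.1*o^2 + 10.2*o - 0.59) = -7.9826*o^5 - 15.618*o^4 - 48.5351*o^3 - 40.8184*o^2 - 27.354*o + 1.7051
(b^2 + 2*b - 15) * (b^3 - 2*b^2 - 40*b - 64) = b^5 - 59*b^3 - 114*b^2 + 472*b + 960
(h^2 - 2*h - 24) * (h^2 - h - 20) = h^4 - 3*h^3 - 42*h^2 + 64*h + 480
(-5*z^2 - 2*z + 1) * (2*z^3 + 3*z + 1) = -10*z^5 - 4*z^4 - 13*z^3 - 11*z^2 + z + 1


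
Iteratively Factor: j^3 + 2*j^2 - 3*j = (j)*(j^2 + 2*j - 3) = j*(j - 1)*(j + 3)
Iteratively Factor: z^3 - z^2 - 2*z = (z)*(z^2 - z - 2) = z*(z + 1)*(z - 2)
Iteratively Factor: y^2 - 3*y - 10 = (y - 5)*(y + 2)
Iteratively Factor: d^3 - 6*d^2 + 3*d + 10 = (d - 5)*(d^2 - d - 2) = (d - 5)*(d - 2)*(d + 1)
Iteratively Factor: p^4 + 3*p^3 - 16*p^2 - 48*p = (p)*(p^3 + 3*p^2 - 16*p - 48) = p*(p - 4)*(p^2 + 7*p + 12) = p*(p - 4)*(p + 4)*(p + 3)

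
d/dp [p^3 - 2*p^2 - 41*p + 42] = 3*p^2 - 4*p - 41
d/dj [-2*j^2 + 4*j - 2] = 4 - 4*j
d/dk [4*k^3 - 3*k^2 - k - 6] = 12*k^2 - 6*k - 1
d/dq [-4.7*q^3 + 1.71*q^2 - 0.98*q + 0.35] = -14.1*q^2 + 3.42*q - 0.98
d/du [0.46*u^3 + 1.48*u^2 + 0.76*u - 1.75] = 1.38*u^2 + 2.96*u + 0.76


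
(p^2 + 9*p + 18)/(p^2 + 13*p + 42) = (p + 3)/(p + 7)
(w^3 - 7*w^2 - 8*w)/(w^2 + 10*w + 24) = w*(w^2 - 7*w - 8)/(w^2 + 10*w + 24)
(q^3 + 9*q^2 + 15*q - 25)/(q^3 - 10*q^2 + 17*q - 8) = (q^2 + 10*q + 25)/(q^2 - 9*q + 8)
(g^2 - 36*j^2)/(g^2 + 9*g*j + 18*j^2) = (g - 6*j)/(g + 3*j)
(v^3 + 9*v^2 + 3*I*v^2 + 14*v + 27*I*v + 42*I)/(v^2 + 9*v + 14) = v + 3*I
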